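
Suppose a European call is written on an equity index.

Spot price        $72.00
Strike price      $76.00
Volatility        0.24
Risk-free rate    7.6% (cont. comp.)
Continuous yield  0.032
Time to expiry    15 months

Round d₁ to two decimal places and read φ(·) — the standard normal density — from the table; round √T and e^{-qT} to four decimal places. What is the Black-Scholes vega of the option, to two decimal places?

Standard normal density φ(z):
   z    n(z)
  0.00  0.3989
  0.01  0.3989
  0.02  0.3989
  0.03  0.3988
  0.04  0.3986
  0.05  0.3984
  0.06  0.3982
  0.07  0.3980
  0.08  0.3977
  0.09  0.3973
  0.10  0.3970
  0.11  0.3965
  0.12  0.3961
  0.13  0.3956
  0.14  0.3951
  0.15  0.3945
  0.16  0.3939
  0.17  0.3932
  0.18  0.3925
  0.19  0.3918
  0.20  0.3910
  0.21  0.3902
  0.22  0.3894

30.56

σ√T = 0.24 × 1.1180 = 0.2683
d₁ = [ln(72/76) + (0.076 − 0.032 + 0.24²/2)·1.25] / 0.2683 = [-0.0541 + 0.0910] / 0.2683 = 0.1376 ⇒ 0.14
√T = √1.25 = 1.1180
φ(d₁) = φ(0.14) = 0.3951
e^(−qT) = e^(−0.032·1.25) = 0.9608
vega = S·e^(−qT)·φ(d₁)·√T = 72·0.9608·0.3951·1.1180 = 30.5573
(Vega is the same for a European call and put with the same parameters.)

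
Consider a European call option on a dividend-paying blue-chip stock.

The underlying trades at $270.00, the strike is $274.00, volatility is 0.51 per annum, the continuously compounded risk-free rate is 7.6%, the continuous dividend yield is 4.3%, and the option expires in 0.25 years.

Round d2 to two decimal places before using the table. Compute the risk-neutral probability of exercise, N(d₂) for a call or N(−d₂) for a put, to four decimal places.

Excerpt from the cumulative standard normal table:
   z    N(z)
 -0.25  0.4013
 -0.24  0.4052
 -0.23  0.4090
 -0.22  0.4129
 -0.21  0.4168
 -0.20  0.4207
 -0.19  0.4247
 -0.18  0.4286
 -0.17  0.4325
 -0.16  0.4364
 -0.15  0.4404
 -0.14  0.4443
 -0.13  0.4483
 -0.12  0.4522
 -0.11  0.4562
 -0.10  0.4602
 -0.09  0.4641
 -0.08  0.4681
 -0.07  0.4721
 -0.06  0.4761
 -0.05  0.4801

0.4404

T = 0.25;  σ√T = 0.2550
d₁ = [ln(270/274) + (0.076 − 0.043 + ½·0.51²)·0.25] / (σ√T) = (-0.0147 + 0.0408) / 0.2550 = 0.1022 ≈ 0.10
d₂ = 0.1022 − 0.2550 = -0.1528 ≈ -0.15
Pr(exercise) under Q = N(d₂) = 0.4404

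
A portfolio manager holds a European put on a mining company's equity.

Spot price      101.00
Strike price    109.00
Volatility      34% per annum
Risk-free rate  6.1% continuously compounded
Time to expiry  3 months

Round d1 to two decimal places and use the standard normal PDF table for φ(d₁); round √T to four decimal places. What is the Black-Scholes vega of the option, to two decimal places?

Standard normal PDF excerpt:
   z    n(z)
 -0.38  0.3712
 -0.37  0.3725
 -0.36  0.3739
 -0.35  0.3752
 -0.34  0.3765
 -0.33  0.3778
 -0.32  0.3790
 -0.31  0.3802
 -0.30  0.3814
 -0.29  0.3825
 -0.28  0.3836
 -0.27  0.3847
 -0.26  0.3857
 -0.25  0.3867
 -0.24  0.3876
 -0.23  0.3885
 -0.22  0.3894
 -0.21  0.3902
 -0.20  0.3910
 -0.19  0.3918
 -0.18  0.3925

σ√T = 0.34·√0.25 = 0.1700
d₁ = [ln(101/109) + (0.061 + 0.34²/2)·0.25] / 0.1700 = [-0.0762 + 0.0297] / 0.1700 = -0.2737 which rounds to -0.27
√T = √0.25 = 0.5000
φ(d₁) = φ(-0.27) = 0.3847
vega = S·φ(d₁)·√T = 101·0.3847·0.5000 = 19.4274

19.43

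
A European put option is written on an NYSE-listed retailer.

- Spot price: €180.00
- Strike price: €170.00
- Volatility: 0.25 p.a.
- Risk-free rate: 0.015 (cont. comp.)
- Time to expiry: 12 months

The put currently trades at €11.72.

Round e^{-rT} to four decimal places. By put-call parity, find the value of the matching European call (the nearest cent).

e^(−rT) = e^(−0.015·1) = 0.9851
Put-call parity: C − P = S − K·e^(−rT) = 180 − 170·0.9851 = 180 − 167.4670 = 12.5330
C = P + (C − P) = 11.72 + (12.5330) = 24.2530

€24.25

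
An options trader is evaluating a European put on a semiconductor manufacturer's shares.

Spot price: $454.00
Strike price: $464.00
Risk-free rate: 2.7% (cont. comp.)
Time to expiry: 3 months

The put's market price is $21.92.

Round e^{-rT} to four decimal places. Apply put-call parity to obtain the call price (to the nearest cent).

e^(−rT) = e^(−0.027·0.25) = 0.9933
Put-call parity: C − P = S − K·e^(−rT) = 454 − 464·0.9933 = 454 − 460.8912 = -6.8912
C = P + (C − P) = 21.92 + (-6.8912) = 15.0288

$15.03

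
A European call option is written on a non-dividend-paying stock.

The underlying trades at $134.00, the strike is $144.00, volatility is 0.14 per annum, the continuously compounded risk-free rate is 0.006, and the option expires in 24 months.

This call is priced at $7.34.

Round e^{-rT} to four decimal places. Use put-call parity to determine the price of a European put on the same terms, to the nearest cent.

$15.63

e^(−rT) = e^(−0.006·2) = 0.9881
Put-call parity: C − P = S − K·e^(−rT) = 134 − 144·0.9881 = 134 − 142.2864 = -8.2864
P = C − (C − P) = 7.34 − (-8.2864) = 15.6264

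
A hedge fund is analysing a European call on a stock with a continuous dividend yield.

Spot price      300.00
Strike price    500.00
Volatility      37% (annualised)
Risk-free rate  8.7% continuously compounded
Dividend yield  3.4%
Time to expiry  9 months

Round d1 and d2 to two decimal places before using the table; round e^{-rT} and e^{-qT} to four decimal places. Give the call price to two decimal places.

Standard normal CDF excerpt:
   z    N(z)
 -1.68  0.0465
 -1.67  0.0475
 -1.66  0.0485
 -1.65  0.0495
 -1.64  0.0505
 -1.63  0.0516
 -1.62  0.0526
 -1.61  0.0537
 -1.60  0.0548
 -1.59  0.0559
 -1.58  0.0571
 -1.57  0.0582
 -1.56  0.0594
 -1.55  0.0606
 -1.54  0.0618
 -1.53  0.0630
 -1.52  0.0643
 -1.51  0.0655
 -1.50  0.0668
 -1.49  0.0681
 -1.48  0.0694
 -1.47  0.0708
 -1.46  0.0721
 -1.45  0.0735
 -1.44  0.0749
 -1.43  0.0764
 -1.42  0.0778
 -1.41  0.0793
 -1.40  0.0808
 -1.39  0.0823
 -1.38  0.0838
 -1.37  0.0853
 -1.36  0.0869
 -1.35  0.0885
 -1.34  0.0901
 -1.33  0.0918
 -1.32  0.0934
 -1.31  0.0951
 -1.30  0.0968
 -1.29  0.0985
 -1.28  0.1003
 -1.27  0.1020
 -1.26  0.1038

3.64

σ√T = 0.37·√0.75 = 0.3204
d₁ = [ln(300/500) + (0.087 − 0.034 + 0.37²/2)·0.75] / 0.3204 = [-0.5108 + 0.0911] / 0.3204 = -1.3099 ≈ -1.31
d₂ = d₁ − σ√T = -1.3099 − 0.3204 = -1.6304 ≈ -1.63
e^(−qT) = e^(−0.034·0.75) = 0.9748;  e^(−rT) = e^(−0.087·0.75) = 0.9368
N(d₁) = N(-1.31) = 0.0951;  N(d₂) = N(-1.63) = 0.0516
C = 300·0.9748·0.0951 − 500·0.9368·0.0516 = 27.8110 − 24.1694 = 3.6416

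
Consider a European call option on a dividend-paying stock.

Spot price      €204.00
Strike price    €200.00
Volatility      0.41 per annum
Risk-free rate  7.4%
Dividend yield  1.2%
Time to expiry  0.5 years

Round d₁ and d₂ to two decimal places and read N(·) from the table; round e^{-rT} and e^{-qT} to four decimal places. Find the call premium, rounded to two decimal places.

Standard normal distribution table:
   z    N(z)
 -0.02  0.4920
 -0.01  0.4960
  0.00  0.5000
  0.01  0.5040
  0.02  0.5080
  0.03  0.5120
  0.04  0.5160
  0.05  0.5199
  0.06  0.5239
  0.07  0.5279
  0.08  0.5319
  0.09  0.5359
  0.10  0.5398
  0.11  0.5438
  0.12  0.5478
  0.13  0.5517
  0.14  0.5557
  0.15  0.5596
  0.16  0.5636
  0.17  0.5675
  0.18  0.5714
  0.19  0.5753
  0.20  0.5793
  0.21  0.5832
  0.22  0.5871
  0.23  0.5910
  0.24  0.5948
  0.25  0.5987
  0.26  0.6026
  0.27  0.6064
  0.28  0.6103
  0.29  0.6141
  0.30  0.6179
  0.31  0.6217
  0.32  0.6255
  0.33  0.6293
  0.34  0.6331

σ√T = 0.41·√0.5 = 0.2899
d₁ = [ln(204/200) + (0.074 − 0.012 + ½·0.41²)·0.5] / (σ√T) = (0.0198 + 0.0730) / 0.2899 = 0.3202 → 0.32
d₂ = 0.3202 − 0.2899 = 0.0303 → 0.03
e^(−qT) = e^(−0.012·0.5) = 0.9940;  e^(−rT) = e^(−0.074·0.5) = 0.9637
N(d₁) = N(0.32) = 0.6255;  N(d₂) = N(0.03) = 0.5120
C = 204·0.9940·0.6255 − 200·0.9637·0.5120 = 126.8364 − 98.6829 = 28.1535

€28.15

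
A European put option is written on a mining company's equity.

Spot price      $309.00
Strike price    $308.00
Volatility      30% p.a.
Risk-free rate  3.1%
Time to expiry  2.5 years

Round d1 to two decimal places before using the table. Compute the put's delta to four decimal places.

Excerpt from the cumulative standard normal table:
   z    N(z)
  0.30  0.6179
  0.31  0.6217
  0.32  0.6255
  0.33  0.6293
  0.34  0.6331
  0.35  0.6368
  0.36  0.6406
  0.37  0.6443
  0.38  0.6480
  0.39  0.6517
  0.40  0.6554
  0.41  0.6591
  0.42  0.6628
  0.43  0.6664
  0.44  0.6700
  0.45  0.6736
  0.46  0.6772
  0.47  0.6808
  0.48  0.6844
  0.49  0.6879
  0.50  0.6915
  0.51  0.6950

-0.3409

T = 2.5;  σ√T = 0.4743
ln(S/K) + (r + σ²/2)T = ln(309/308) + (0.031 + 0.3²/2)·2.5 = 0.0032 + 0.1900 = 0.1932
d₁ = 0.1932 / 0.4743 = 0.4074 ⇒ 0.41
N(d₁) = N(0.41) = 0.6591
Δ_put = N(d₁) − 1 = 0.6591 − 1 = -0.3409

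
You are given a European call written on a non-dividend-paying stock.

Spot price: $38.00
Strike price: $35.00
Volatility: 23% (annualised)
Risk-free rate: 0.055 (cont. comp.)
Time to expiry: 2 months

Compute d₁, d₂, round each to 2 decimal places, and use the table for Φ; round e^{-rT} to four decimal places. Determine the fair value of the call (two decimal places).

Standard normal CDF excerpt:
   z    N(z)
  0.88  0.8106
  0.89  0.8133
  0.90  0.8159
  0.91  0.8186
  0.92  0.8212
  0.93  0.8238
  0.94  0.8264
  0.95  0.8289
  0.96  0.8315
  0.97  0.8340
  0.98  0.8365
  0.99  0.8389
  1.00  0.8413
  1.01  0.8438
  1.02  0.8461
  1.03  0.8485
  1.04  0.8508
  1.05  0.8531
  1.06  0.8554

σ√T = 0.23 × 0.4082 = 0.0939
d₁ = [ln(38/35) + (0.055 + 0.23²/2)·0.1667] / 0.0939 = [0.0822 + 0.0136] / 0.0939 = 1.0204 → 1.02
d₂ = d₁ − σ√T = 1.0204 − 0.0939 = 0.9265 → 0.93
e^(−rT) = e^(−0.055·0.1667) = 0.9909
N(d₁) = N(1.02) = 0.8461;  N(d₂) = N(0.93) = 0.8238
C = 38·0.8461 − 35·0.9909·0.8238 = 32.1518 − 28.5706 = 3.5812

$3.58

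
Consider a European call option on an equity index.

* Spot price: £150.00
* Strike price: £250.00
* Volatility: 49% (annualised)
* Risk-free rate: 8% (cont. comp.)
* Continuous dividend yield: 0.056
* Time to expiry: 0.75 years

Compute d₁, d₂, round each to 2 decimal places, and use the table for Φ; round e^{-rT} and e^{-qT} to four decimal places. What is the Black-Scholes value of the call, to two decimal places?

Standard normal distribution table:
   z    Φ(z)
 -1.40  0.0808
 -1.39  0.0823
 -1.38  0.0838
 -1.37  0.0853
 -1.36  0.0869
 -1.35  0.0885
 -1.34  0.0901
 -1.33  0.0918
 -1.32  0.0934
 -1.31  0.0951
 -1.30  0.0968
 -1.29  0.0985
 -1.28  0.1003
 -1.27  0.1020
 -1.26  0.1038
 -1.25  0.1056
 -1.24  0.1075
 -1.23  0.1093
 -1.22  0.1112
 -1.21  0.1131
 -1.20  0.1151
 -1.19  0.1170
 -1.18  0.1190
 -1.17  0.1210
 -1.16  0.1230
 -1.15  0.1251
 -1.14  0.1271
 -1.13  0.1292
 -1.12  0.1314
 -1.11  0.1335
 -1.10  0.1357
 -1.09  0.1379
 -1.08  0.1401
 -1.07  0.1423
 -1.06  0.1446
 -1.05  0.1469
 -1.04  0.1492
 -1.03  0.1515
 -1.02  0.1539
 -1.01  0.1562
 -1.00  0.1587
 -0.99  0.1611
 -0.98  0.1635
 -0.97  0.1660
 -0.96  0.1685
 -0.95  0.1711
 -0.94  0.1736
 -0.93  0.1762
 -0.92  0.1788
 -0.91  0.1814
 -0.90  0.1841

£4.53

T = 0.75;  σ√T = 0.4244
ln(S/K) + (r − q + σ²/2)T = ln(150/250) + (0.08 − 0.056 + 0.49²/2)·0.75 = -0.5108 + 0.1080 = -0.4028
d₁ = -0.4028 / 0.4244 = -0.9492 → -0.95
d₂ = d₁ − σ√T = -0.9492 − 0.4244 = -1.3735 → -1.37
e^(−qT) = e^(−0.056·0.75) = 0.9589;  e^(−rT) = e^(−0.08·0.75) = 0.9418
N(d₁) = N(-0.95) = 0.1711;  N(d₂) = N(-1.37) = 0.0853
C = 150·0.9589·0.1711 − 250·0.9418·0.0853 = 24.6102 − 20.0839 = 4.5263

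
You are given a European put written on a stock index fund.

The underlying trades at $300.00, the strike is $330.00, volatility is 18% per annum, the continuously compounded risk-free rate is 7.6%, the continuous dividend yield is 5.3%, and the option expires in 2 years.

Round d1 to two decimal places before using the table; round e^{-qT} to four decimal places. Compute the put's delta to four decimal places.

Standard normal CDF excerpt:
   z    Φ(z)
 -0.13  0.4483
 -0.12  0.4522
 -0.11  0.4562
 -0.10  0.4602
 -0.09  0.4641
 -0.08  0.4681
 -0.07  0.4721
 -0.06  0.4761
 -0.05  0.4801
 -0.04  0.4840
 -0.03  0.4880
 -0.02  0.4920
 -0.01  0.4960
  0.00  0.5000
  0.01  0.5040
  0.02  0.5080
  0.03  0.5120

-0.4748

σ√T = 0.18·√2 = 0.2546
ln(S/K) + (r − q + σ²/2)T = ln(300/330) + (0.076 − 0.053 + 0.18²/2)·2 = -0.0953 + 0.0784 = -0.0169
d₁ = -0.0169 / 0.2546 = -0.0664 ⇒ -0.07
N(d₁) = N(-0.07) = 0.4721
Δ_put = exp(−qT)·(N(d₁) − 1) = 0.8994·(0.4721 − 1) = -0.4748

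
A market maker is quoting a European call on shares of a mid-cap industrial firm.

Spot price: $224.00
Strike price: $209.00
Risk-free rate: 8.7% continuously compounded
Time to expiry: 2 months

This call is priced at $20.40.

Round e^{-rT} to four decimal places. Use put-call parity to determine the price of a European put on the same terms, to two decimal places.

$2.39

e^(−rT) = e^(−0.087·0.1667) = 0.9856
Put-call parity: C − P = S − K·e^(−rT) = 224 − 209·0.9856 = 224 − 205.9904 = 18.0096
P = C − (C − P) = 20.40 − (18.0096) = 2.3904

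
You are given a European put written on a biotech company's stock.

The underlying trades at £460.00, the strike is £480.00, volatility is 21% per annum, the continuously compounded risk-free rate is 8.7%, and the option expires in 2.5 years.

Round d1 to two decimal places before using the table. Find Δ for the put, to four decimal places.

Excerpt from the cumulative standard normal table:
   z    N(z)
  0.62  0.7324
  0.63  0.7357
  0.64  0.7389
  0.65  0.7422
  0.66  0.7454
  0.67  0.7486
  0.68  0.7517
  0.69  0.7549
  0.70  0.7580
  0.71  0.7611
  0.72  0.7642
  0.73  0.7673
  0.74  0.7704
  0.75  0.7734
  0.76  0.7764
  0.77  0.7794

-0.2451

σ√T = 0.21 × 1.5811 = 0.3320
d₁ = [ln(460/480) + (0.087 + ½·0.21²)·2.5] / (σ√T) = (-0.0426 + 0.2726) / 0.3320 = 0.6929 ⇒ 0.69
N(d₁) = N(0.69) = 0.7549
Δ_put = N(d₁) − 1 = 0.7549 − 1 = -0.2451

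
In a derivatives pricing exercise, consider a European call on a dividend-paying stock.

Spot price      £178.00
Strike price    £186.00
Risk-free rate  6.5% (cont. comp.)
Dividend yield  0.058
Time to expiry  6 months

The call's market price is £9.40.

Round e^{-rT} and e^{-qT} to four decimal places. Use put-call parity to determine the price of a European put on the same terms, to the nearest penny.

exp(−qT) = exp(−0.058·0.5) = 0.9714;  exp(−rT) = exp(−0.065·0.5) = 0.9680
Put-call parity: C − P = S·e^(−qT) − K·e^(−rT) = 178·0.9714 − 186·0.9680 = 172.9092 − 180.0480 = -7.1388
P = C − (C − P) = 9.40 − (-7.1388) = 16.5388

£16.54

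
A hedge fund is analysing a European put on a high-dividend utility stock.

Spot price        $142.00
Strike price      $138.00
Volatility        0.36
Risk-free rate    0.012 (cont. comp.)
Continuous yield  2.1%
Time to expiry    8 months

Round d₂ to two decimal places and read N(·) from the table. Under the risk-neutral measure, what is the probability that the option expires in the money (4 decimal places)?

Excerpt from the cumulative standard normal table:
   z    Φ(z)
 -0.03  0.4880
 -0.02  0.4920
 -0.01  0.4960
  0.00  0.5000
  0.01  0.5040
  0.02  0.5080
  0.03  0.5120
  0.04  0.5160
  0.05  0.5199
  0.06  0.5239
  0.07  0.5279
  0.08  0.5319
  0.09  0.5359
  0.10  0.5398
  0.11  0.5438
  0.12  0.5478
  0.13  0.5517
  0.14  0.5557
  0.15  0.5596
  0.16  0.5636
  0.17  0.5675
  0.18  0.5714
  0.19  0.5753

σ√T = 0.36 × 0.8165 = 0.2939
d₁ = [ln(142/138) + (0.012 − 0.021 + 0.36²/2)·0.6667] / 0.2939 = [0.0286 + 0.0372] / 0.2939 = 0.2238 which rounds to 0.22
d₂ = d₁ − σ√T = 0.2238 − 0.2939 = -0.0702 which rounds to -0.07
Risk-neutral Pr[S_T < K] = N(−d₂) = N(0.07) = 0.5279

0.5279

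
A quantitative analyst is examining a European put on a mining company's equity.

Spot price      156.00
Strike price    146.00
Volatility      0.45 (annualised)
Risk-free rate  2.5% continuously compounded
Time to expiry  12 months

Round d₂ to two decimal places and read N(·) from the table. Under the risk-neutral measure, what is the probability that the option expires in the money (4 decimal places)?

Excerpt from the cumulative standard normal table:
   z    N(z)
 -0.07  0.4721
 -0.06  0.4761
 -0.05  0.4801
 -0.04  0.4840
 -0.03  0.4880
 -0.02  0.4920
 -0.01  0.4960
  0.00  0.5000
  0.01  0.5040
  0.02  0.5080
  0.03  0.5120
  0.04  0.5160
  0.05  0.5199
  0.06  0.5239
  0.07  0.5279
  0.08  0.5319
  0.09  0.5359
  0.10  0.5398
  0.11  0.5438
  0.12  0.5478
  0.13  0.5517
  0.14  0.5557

σ√T = 0.45 × 1.0000 = 0.4500
d₁ = [ln(156/146) + (0.025 + 0.45²/2)·1] / 0.4500 = [0.0662 + 0.1263] / 0.4500 = 0.4278 → 0.43
d₂ = d₁ − σ√T = 0.4278 − 0.4500 = -0.0222 → -0.02
Pr(exercise) under Q = N(−d₂) = N(0.02) = 0.5080

0.5080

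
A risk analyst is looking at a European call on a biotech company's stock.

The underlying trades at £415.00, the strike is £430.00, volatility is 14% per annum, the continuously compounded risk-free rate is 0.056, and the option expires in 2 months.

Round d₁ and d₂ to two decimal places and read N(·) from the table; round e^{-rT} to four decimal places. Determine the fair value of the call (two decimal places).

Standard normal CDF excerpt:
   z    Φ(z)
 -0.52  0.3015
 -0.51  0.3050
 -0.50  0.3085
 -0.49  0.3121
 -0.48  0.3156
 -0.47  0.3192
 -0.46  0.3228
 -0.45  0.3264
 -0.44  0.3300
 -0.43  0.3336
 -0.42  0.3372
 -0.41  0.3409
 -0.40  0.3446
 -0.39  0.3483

£5.49

T = 0.1667;  σ√T = 0.0572
d₁ = [ln(415/430) + (0.056 + 0.14²/2)·0.1667] / 0.0572 = [-0.0355 + 0.0110] / 0.0572 = -0.4294 ⇒ -0.43
d₂ = d₁ − σ√T = -0.4294 − 0.0572 = -0.4865 ⇒ -0.49
exp(−rT) = exp(−0.056·0.1667) = 0.9907
N(d₁) = N(-0.43) = 0.3336;  N(d₂) = N(-0.49) = 0.3121
C = 415·0.3336 − 430·0.9907·0.3121 = 138.4440 − 132.9549 = 5.4891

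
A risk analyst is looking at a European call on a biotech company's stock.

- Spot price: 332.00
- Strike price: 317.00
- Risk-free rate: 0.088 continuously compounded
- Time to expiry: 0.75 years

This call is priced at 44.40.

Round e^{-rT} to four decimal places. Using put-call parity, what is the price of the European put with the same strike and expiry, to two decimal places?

exp(−rT) = exp(−0.088·0.75) = 0.9361
Put-call parity: C − P = S − K·e^(−rT) = 332 − 317·0.9361 = 332 − 296.7437 = 35.2563
P = C − (C − P) = 44.40 − (35.2563) = 9.1437

9.14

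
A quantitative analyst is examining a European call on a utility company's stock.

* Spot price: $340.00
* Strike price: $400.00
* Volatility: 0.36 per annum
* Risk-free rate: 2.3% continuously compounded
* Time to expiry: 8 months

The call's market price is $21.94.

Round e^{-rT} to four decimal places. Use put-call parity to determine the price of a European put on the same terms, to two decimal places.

e^(−rT) = e^(−0.023·0.6667) = 0.9848
Put-call parity: C − P = S − K·e^(−rT) = 340 − 400·0.9848 = 340 − 393.9200 = -53.9200
P = C − (C − P) = 21.94 − (-53.9200) = 75.8600

$75.86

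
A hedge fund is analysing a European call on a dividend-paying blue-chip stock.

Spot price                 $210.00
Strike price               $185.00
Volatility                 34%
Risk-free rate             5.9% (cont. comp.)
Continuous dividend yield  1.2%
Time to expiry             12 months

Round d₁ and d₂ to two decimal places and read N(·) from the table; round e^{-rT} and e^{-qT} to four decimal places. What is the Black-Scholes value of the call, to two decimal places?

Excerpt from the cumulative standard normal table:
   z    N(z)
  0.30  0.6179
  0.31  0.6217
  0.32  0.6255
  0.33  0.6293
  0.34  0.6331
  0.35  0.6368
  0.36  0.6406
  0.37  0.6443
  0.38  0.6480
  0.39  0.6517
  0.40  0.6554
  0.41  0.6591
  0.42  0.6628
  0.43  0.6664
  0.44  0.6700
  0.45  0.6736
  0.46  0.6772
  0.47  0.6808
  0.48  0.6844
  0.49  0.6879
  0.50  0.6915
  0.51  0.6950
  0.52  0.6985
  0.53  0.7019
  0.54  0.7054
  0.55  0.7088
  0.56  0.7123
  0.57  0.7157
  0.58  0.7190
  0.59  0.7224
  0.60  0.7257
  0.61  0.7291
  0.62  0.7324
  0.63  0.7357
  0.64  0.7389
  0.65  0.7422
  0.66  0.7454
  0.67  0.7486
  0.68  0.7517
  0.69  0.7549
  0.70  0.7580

$45.57

T = 1;  σ√T = 0.3400
ln(S/K) + (r − q + σ²/2)T = ln(210/185) + (0.059 − 0.012 + 0.34²/2)·1 = 0.1268 + 0.1048 = 0.2316
d₁ = 0.2316 / 0.3400 = 0.6810 → 0.68
d₂ = d₁ − σ√T = 0.6810 − 0.3400 = 0.3410 → 0.34
e^(−qT) = e^(−0.012·1) = 0.9881;  e^(−rT) = e^(−0.059·1) = 0.9427
N(d₁) = N(0.68) = 0.7517;  N(d₂) = N(0.34) = 0.6331
C = 210·0.9881·0.7517 − 185·0.9427·0.6331 = 155.9785 − 110.4123 = 45.5662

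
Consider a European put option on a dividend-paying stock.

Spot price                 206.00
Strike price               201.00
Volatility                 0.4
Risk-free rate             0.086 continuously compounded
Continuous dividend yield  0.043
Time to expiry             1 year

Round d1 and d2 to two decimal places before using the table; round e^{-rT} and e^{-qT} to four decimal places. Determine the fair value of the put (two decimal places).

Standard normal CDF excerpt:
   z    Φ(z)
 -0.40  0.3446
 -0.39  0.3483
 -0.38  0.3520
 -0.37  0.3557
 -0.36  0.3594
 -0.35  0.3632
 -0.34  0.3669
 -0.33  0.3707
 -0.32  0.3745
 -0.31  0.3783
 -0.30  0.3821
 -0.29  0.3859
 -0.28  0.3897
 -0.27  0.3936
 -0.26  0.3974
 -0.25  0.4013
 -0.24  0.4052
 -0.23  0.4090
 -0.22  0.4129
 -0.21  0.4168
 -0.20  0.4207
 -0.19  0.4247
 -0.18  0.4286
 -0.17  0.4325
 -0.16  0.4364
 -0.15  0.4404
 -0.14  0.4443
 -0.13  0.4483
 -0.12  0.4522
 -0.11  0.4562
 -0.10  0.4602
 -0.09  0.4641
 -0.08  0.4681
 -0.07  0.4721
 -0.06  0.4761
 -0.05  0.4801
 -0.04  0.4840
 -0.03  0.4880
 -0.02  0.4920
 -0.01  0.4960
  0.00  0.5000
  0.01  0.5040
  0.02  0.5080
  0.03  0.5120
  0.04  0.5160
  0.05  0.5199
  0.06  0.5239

T = 1;  σ√T = 0.4000
ln(S/K) + (r − q + σ²/2)T = ln(206/201) + (0.086 − 0.043 + 0.4²/2)·1 = 0.0246 + 0.1230 = 0.1476
d₁ = 0.1476 / 0.4000 = 0.3689 which rounds to 0.37
d₂ = d₁ − σ√T = 0.3689 − 0.4000 = -0.0311 which rounds to -0.03
exp(−qT) = exp(−0.043·1) = 0.9579;  exp(−rT) = exp(−0.086·1) = 0.9176
N(−d₂) = N(0.03) = 0.5120;  N(−d₁) = N(-0.37) = 0.3557
P = 201·0.9176·0.5120 − 206·0.9579·0.3557 = 94.4321 − 70.1894 = 24.2427

24.24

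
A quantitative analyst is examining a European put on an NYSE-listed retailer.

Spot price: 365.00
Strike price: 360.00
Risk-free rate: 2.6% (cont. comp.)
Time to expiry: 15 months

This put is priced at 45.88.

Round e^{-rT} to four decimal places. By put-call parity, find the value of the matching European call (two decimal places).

e^(−rT) = e^(−0.026·1.25) = 0.9680
Put-call parity: C − P = S − K·e^(−rT) = 365 − 360·0.9680 = 365 − 348.4800 = 16.5200
C = P + (C − P) = 45.88 + (16.5200) = 62.4000

62.40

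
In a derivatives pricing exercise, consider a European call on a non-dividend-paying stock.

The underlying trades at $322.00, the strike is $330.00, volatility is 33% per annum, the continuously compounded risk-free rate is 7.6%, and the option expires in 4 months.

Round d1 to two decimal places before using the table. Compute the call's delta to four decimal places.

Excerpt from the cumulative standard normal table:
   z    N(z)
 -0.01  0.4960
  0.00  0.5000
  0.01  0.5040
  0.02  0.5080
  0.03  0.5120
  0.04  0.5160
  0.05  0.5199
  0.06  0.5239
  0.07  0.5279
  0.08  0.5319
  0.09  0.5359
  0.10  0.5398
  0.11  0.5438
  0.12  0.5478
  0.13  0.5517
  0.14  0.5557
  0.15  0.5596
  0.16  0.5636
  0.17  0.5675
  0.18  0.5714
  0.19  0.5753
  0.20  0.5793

σ√T = 0.33·√0.3333 = 0.1905
d₁ = [ln(322/330) + (0.076 + 0.33²/2)·0.3333] / 0.1905 = [-0.0245 + 0.0435] / 0.1905 = 0.0994 → 0.10
N(d₁) = N(0.10) = 0.5398
Δ_call = N(d₁) = 0.5398

0.5398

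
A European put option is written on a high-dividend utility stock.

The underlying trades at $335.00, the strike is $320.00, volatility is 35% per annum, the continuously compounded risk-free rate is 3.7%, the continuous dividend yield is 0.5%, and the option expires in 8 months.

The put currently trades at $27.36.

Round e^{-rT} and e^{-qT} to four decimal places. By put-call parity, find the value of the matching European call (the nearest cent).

$49.06

e^(−qT) = e^(−0.005·0.6667) = 0.9967;  e^(−rT) = e^(−0.037·0.6667) = 0.9756
Put-call parity: C − P = S·e^(−qT) − K·e^(−rT) = 335·0.9967 − 320·0.9756 = 333.8945 − 312.1920 = 21.7025
C = P + (C − P) = 27.36 + (21.7025) = 49.0625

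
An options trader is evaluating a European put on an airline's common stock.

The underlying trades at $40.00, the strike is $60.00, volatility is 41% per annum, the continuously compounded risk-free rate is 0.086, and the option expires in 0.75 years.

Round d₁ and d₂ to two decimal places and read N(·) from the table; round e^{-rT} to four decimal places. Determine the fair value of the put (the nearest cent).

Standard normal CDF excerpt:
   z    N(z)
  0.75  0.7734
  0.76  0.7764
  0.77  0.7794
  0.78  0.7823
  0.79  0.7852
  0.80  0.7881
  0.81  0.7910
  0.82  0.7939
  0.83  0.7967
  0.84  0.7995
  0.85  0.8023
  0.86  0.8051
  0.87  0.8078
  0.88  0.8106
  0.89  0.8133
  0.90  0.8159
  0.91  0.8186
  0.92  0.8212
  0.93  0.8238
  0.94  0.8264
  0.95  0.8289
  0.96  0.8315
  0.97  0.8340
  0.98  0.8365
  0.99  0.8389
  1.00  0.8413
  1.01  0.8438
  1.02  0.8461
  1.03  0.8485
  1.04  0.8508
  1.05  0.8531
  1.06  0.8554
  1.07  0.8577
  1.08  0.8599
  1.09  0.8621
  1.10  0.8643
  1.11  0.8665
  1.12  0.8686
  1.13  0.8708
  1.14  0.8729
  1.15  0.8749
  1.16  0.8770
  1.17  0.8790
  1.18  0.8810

$17.81

σ√T = 0.41 × 0.8660 = 0.3551
d₁ = [ln(40/60) + (0.086 + ½·0.41²)·0.75] / (σ√T) = (-0.4055 + 0.1275) / 0.3551 = -0.7827 ⇒ -0.78
d₂ = -0.7827 − 0.3551 = -1.1378 ⇒ -1.14
e^(−rT) = e^(−0.086·0.75) = 0.9375
N(−d₂) = N(1.14) = 0.8729;  N(−d₁) = N(0.78) = 0.7823
P = 60·0.9375·0.8729 − 40·0.7823 = 49.1006 − 31.2920 = 17.8086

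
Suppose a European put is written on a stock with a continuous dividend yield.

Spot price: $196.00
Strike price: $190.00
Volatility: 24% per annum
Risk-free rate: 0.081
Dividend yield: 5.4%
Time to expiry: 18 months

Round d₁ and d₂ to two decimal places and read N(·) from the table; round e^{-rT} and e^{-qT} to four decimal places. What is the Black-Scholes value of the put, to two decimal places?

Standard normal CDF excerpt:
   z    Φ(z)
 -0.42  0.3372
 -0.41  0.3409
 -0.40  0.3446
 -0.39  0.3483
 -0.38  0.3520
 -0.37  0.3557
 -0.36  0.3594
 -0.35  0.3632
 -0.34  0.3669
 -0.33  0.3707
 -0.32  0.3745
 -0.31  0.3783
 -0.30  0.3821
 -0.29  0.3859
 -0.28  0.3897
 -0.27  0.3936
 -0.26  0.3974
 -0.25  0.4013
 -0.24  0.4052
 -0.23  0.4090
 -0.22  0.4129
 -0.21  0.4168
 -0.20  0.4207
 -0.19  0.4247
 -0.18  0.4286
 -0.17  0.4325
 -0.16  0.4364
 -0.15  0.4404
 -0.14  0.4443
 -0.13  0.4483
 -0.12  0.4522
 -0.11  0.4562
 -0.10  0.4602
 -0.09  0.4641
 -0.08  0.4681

σ√T = 0.24 × 1.2247 = 0.2939
ln(S/K) + (r − q + σ²/2)T = ln(196/190) + (0.081 − 0.054 + 0.24²/2)·1.5 = 0.0311 + 0.0837 = 0.1148
d₁ = 0.1148 / 0.2939 = 0.3905 ⇒ 0.39
d₂ = d₁ − σ√T = 0.3905 − 0.2939 = 0.0966 ⇒ 0.10
e^(−qT) = e^(−0.054·1.5) = 0.9222;  e^(−rT) = e^(−0.081·1.5) = 0.8856
P = 190·0.8856·N(-0.10) − 196·0.9222·N(-0.39) = 190·0.8856·0.4602 − 196·0.9222·0.3483 = 77.4351 − 62.9556 = 14.4794

$14.48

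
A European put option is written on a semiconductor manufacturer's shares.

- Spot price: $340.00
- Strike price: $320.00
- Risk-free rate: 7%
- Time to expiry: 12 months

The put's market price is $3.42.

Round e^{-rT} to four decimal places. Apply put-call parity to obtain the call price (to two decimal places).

$45.05

e^(−rT) = e^(−0.07·1) = 0.9324
Put-call parity: C − P = S − K·e^(−rT) = 340 − 320·0.9324 = 340 − 298.3680 = 41.6320
C = P + (C − P) = 3.42 + (41.6320) = 45.0520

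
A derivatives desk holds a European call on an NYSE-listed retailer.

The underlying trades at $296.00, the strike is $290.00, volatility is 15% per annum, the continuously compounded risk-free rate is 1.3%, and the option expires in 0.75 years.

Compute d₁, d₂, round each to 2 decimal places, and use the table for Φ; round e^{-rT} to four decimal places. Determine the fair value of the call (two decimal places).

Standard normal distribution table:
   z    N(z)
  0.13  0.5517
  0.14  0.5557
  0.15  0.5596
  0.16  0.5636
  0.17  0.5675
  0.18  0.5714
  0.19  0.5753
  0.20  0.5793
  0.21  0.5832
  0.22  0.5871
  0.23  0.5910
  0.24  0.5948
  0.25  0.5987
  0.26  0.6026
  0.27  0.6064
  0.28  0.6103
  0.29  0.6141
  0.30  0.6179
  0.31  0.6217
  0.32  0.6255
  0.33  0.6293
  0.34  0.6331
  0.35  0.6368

$19.92

σ√T = 0.15·√0.75 = 0.1299
d₁ = [ln(296/290) + (0.013 + 0.15²/2)·0.75] / 0.1299 = [0.0205 + 0.0182] / 0.1299 = 0.2977 ≈ 0.30
d₂ = d₁ − σ√T = 0.2977 − 0.1299 = 0.1677 ≈ 0.17
exp(−rT) = exp(−0.013·0.75) = 0.9903
N(d₁) = N(0.30) = 0.6179;  N(d₂) = N(0.17) = 0.5675
C = 296·0.6179 − 290·0.9903·0.5675 = 182.8984 − 162.9786 = 19.9198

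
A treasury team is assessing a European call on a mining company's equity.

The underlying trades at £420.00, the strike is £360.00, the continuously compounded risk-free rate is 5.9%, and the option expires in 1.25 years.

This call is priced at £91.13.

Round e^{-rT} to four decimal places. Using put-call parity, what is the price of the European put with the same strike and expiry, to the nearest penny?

exp(−rT) = exp(−0.059·1.25) = 0.9289
Put-call parity: C − P = S − K·e^(−rT) = 420 − 360·0.9289 = 420 − 334.4040 = 85.5960
P = C − (C − P) = 91.13 − (85.5960) = 5.5340

£5.53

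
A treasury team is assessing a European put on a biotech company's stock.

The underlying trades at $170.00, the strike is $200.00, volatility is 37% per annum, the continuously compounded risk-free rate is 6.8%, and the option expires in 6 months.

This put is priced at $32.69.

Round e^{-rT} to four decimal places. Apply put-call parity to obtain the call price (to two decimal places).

$9.37

e^(−rT) = e^(−0.068·0.5) = 0.9666
Put-call parity: C − P = S − K·e^(−rT) = 170 − 200·0.9666 = 170 − 193.3200 = -23.3200
C = P + (C − P) = 32.69 + (-23.3200) = 9.3700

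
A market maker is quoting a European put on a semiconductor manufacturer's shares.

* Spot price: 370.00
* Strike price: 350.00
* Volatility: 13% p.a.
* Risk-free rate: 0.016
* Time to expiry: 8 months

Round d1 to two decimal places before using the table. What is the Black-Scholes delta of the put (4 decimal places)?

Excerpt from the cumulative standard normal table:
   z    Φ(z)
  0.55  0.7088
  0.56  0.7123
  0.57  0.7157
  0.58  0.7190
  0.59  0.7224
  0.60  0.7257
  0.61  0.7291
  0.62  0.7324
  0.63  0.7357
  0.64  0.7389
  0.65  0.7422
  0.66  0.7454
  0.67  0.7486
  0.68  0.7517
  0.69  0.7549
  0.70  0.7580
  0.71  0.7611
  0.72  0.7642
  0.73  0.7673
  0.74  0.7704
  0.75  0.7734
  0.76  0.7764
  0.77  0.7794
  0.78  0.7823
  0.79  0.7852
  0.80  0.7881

T = 0.6667;  σ√T = 0.1061
d₁ = [ln(370/350) + (0.016 + 0.13²/2)·0.6667] / 0.1061 = [0.0556 + 0.0163] / 0.1061 = 0.6771 → 0.68
N(d₁) = N(0.68) = 0.7517
Δ_put = N(d₁) − 1 = 0.7517 − 1 = -0.2483

-0.2483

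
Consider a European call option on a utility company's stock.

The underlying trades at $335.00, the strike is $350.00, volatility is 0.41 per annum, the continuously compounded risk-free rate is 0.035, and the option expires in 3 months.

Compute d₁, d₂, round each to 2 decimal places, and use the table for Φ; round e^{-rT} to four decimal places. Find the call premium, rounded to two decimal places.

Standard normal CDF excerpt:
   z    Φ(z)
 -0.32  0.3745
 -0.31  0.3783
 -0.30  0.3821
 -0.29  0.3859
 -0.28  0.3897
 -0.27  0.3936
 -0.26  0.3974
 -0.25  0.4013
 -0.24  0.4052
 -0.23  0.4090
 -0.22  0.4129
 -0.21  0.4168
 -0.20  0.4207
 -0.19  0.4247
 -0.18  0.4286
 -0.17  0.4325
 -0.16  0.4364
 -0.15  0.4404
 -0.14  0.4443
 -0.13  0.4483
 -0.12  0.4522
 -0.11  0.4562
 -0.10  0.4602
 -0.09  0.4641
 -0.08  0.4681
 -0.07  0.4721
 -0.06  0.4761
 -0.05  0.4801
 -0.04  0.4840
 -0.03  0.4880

$21.59

σ√T = 0.41 × 0.5000 = 0.2050
d₁ = [ln(335/350) + (0.035 + ½·0.41²)·0.25] / (σ√T) = (-0.0438 + 0.0298) / 0.2050 = -0.0685 ⇒ -0.07
d₂ = -0.0685 − 0.2050 = -0.2735 ⇒ -0.27
exp(−rT) = exp(−0.035·0.25) = 0.9913
N(d₁) = N(-0.07) = 0.4721;  N(d₂) = N(-0.27) = 0.3936
C = 335·0.4721 − 350·0.9913·0.3936 = 158.1535 − 136.5615 = 21.5920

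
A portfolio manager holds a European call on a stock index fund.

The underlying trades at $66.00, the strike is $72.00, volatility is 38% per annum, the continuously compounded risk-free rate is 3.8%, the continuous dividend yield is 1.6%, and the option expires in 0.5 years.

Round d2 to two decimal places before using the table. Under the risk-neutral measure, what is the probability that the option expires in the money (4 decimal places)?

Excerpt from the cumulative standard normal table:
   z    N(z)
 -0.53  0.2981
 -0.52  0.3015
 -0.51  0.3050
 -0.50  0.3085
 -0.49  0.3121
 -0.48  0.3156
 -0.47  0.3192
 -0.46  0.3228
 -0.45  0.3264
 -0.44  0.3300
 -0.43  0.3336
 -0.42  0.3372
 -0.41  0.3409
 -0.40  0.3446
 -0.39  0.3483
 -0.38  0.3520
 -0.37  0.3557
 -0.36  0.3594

0.3372

T = 0.5;  σ√T = 0.2687
d₁ = [ln(66/72) + (0.038 − 0.016 + 0.38²/2)·0.5] / 0.2687 = [-0.0870 + 0.0471] / 0.2687 = -0.1485 ⇒ -0.15
d₂ = d₁ − σ√T = -0.1485 − 0.2687 = -0.4172 ⇒ -0.42
Risk-neutral Pr[S_T > K] = N(d₂) = N(-0.42) = 0.3372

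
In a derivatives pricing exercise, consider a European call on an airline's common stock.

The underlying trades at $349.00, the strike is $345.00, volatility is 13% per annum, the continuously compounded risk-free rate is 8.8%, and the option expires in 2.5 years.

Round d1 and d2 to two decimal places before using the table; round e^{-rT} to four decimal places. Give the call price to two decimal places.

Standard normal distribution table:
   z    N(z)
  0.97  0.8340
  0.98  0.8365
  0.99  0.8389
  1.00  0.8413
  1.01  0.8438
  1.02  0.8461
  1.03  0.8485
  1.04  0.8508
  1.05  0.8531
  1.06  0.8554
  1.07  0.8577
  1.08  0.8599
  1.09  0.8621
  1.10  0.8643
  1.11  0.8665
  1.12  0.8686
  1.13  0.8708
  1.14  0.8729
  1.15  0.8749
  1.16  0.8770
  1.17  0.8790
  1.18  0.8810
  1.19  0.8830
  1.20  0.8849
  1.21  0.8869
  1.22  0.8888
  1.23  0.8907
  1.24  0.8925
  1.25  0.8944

σ√T = 0.13 × 1.5811 = 0.2055
d₁ = [ln(349/345) + (0.088 + 0.13²/2)·2.5] / 0.2055 = [0.0115 + 0.2411] / 0.2055 = 1.2292 ⇒ 1.23
d₂ = d₁ − σ√T = 1.2292 − 0.2055 = 1.0236 ⇒ 1.02
exp(−rT) = exp(−0.088·2.5) = 0.8025
N(d₁) = N(1.23) = 0.8907;  N(d₂) = N(1.02) = 0.8461
C = 349·0.8907 − 345·0.8025·0.8461 = 310.8543 − 234.2534 = 76.6009

$76.60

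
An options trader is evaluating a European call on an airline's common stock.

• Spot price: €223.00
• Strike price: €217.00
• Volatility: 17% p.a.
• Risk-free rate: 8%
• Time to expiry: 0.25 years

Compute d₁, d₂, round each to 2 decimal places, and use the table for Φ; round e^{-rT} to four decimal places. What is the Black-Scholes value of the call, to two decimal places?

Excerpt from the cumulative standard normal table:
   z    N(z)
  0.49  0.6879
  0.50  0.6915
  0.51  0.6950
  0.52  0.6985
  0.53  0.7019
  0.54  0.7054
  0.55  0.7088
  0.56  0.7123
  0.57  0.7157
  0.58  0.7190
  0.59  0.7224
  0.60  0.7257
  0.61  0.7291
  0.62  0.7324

σ√T = 0.17 × 0.5000 = 0.0850
ln(S/K) + (r + σ²/2)T = ln(223/217) + (0.08 + 0.17²/2)·0.25 = 0.0273 + 0.0236 = 0.0509
d₁ = 0.0509 / 0.0850 = 0.5987 ⇒ 0.60
d₂ = d₁ − σ√T = 0.5987 − 0.0850 = 0.5137 ⇒ 0.51
e^(−rT) = e^(−0.08·0.25) = 0.9802
C = 223·N(0.60) − 217·0.9802·N(0.51) = 223·0.7257 − 217·0.9802·0.6950 = 161.8311 − 147.8289 = 14.0022

€14.00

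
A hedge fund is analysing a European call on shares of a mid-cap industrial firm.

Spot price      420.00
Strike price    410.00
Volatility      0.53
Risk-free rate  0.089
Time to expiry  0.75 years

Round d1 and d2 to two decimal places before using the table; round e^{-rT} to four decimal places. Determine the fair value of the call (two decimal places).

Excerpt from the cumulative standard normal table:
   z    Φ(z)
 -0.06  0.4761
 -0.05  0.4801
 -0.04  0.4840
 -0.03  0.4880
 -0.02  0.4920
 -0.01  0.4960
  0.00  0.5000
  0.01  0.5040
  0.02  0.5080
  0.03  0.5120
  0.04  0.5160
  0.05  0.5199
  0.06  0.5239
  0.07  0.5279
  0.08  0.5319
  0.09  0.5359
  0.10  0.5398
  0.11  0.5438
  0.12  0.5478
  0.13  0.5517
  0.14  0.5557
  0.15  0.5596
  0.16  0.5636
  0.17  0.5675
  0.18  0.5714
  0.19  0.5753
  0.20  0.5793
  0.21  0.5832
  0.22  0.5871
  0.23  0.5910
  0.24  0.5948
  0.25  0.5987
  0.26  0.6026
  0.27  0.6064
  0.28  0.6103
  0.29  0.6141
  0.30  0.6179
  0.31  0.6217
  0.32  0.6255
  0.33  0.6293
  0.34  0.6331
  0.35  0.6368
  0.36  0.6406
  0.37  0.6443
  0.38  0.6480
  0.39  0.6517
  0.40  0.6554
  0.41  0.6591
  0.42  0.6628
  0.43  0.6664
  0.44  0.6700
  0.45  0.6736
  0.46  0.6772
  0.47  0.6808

σ√T = 0.53·√0.75 = 0.4590
ln(S/K) + (r + σ²/2)T = ln(420/410) + (0.089 + 0.53²/2)·0.75 = 0.0241 + 0.1721 = 0.1962
d₁ = 0.1962 / 0.4590 = 0.4274 → 0.43
d₂ = d₁ − σ√T = 0.4274 − 0.4590 = -0.0316 → -0.03
e^(−rT) = e^(−0.089·0.75) = 0.9354
N(d₁) = N(0.43) = 0.6664;  N(d₂) = N(-0.03) = 0.4880
C = 420·0.6664 − 410·0.9354·0.4880 = 279.8880 − 187.1548 = 92.7332

92.73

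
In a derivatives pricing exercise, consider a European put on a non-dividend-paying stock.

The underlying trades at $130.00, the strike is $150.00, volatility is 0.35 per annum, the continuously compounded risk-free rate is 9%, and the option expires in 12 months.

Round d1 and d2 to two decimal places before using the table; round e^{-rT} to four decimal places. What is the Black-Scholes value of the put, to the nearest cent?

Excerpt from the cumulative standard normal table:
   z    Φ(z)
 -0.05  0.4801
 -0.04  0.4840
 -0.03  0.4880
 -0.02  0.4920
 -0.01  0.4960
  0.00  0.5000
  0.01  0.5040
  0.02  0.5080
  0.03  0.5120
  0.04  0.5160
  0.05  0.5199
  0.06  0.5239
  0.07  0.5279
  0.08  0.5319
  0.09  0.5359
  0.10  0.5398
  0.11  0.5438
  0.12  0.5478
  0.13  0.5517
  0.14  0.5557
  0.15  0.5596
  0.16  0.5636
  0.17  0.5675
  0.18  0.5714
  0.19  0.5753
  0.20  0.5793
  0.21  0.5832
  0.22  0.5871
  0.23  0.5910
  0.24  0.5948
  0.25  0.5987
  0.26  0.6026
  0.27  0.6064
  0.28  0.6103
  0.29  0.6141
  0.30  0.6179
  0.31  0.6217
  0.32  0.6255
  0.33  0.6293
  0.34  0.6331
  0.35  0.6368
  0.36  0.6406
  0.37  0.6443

$22.31

T = 1;  σ√T = 0.3500
d₁ = [ln(130/150) + (0.09 + 0.35²/2)·1] / 0.3500 = [-0.1431 + 0.1512] / 0.3500 = 0.0233 which rounds to 0.02
d₂ = d₁ − σ√T = 0.0233 − 0.3500 = -0.3267 which rounds to -0.33
exp(−rT) = exp(−0.09·1) = 0.9139
P = 150·0.9139·N(0.33) − 130·N(-0.02) = 150·0.9139·0.6293 − 130·0.4920 = 86.2676 − 63.9600 = 22.3076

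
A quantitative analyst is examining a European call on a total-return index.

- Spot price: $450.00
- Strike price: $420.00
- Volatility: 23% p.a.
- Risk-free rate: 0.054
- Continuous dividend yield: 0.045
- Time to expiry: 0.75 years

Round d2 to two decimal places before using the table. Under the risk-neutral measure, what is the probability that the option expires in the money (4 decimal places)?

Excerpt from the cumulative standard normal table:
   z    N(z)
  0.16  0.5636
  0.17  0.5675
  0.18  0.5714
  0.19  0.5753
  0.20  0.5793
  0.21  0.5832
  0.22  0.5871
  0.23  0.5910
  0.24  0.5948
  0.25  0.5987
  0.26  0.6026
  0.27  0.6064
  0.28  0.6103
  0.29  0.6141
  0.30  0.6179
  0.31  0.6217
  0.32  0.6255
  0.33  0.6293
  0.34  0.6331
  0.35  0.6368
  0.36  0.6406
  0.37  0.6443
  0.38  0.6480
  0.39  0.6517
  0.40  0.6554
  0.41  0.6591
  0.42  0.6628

0.6103

T = 0.75;  σ√T = 0.1992
d₁ = [ln(450/420) + (0.054 − 0.045 + 0.23²/2)·0.75] / 0.1992 = [0.0690 + 0.0266] / 0.1992 = 0.4799 ≈ 0.48
d₂ = d₁ − σ√T = 0.4799 − 0.1992 = 0.2807 ≈ 0.28
Risk-neutral Pr[S_T > K] = N(d₂) = N(0.28) = 0.6103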